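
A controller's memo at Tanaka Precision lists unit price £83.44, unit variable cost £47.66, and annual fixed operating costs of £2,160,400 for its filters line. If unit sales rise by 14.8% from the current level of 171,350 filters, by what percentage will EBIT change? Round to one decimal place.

Contribution at this volume is 171,350 × £35.78 = £6,130,903.00.
Operating income = contribution − fixed costs = £6,130,903.00 − £2,160,400 = £3,970,503.00.
Degree of operating leverage = £6,130,903.00 / £3,970,503.00 = 1.5441.
%ΔEBIT = DOL × %ΔSales = 1.5441 × +14.8% = +22.9%.

+22.9%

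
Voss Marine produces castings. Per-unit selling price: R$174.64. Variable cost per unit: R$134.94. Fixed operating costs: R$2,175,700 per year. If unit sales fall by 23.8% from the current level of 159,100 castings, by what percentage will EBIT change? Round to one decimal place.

-36.3%

At 159,100 units, contribution = 159,100 × R$39.70 = R$6,316,270.00.
Operating income = contribution − fixed costs = R$6,316,270.00 − R$2,175,700 = R$4,140,570.00.
So DOL = total CM / EBIT = R$6,316,270.00 / R$4,140,570.00 = 1.5255.
%ΔEBIT = DOL × %ΔSales = 1.5255 × -23.8% = -36.3%.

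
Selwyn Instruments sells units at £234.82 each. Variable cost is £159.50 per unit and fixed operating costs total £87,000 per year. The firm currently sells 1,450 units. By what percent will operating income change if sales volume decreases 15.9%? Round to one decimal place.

At 1,450 units, contribution = 1,450 × £75.32 = £109,214.00.
Operating income = contribution − fixed costs = £109,214.00 − £87,000 = £22,214.00.
So DOL = total CM / EBIT = £109,214.00 / £22,214.00 = 4.9164.
Operating income changes by 4.9164 × -15.9% = -78.2%.

-78.2%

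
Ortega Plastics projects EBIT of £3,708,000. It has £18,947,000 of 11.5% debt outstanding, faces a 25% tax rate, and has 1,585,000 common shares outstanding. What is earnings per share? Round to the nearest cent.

£0.72

Pre-tax income = £3,708,000 − £2,178,905.00 = £1,529,095.00.
After tax at 25%: net income = £1,529,095.00 × 0.75 = £1,146,821.25.
EPS = £1,146,821.25 ÷ 1,585,000 = £0.72.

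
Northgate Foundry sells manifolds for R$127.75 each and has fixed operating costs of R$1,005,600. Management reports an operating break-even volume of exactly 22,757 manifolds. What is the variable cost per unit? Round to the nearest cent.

R$83.56

Contribution per unit must be FC / Q = R$1,005,600 / 22,757 = R$44.1886.
Variable cost per unit = R$127.75 − R$44.1886 = R$83.56.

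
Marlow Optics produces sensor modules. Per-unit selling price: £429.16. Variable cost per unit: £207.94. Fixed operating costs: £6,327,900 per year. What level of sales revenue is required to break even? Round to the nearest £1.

Contribution margin per unit = £429.16 − £207.94 = £221.22, a CM ratio of £221.22 ÷ £429.16 = 0.5155.
Break-even revenue = fixed costs × price ÷ CM = £6,327,900 × £429.16 ÷ £221.22 = £12,275,931.

£12,275,931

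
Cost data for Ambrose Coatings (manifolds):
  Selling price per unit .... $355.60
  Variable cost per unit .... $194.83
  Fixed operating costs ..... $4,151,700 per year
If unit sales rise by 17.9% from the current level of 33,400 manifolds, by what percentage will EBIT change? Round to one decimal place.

At 33,400 units, contribution = 33,400 × $160.77 = $5,369,718.00.
Subtracting fixed costs: EBIT = $5,369,718.00 − $4,151,700 = $1,218,018.00.
Degree of operating leverage = $5,369,718.00 / $1,218,018.00 = 4.4086.
Operating income changes by 4.4086 × +17.9% = +78.9%.

+78.9%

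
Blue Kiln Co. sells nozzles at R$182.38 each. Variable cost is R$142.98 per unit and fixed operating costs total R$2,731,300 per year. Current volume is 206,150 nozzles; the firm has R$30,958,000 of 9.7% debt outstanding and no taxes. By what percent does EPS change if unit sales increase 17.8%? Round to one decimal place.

Total contribution margin = 206,150 × R$39.40 = R$8,122,310.00.
Operating income = contribution − fixed costs = R$8,122,310.00 − R$2,731,300 = R$5,391,010.00.
Interest = R$3,002,926.00, so EBIT − I = R$2,388,084.00.
DCL = total CM / (EBIT − I) = R$8,122,310.00 / R$2,388,084.00 = 3.4012.
%ΔEPS = DCL × %ΔSales = 3.4012 × +17.8% = +60.5%.

+60.5%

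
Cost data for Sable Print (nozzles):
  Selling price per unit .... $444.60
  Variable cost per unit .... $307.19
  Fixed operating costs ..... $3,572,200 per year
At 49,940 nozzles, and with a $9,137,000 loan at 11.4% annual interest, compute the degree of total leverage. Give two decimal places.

Contribution at this volume is 49,940 × $137.41 = $6,862,255.40.
EBIT = $6,862,255.40 − $3,572,200 = $3,290,055.40. Interest = $1,041,618.00, so EBIT − I = $2,248,437.40.
DCL = contribution ÷ (EBIT − I) = $6,862,255.40 ÷ $2,248,437.40 = 3.0520.

3.05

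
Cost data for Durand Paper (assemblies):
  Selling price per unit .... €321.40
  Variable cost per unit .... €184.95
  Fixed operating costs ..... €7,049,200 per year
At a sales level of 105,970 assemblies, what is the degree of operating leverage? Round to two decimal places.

1.95

Total contribution margin = 105,970 × €136.45 = €14,459,606.50.
Subtracting fixed costs: EBIT = €14,459,606.50 − €7,049,200 = €7,410,406.50.
Degree of operating leverage = €14,459,606.50 / €7,410,406.50 = 1.9513.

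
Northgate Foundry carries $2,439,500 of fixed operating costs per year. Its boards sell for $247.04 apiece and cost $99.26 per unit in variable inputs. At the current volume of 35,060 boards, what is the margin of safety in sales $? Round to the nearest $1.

Each unit contributes $247.04 − $99.26 = $147.78. Break-even units = $2,439,500 ÷ $147.78 = 16,507.65; break-even revenue = 16,507.65 × $247.04 = $4,078,048.99.
Actual sales revenue = 35,060 × $247.04 = $8,661,222.40.
Margin of safety = $8,661,222.40 − $4,078,048.99 = $4,583,173.

$4,583,173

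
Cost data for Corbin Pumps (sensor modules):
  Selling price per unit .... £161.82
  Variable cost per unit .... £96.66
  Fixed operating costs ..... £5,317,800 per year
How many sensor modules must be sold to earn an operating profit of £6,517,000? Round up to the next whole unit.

Each unit contributes £161.82 − £96.66 = £65.16.
Need Q such that Q × £65.16 − £5,317,800 = £6,517,000, i.e. Q = £11,834,800 / £65.16 = 181,626.76 → 181,627.

181,627 sensor modules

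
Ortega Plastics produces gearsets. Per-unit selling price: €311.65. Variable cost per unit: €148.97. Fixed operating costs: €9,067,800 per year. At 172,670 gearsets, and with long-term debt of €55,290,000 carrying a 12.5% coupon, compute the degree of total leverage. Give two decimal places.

Contribution at this volume is 172,670 × €162.68 = €28,089,955.60.
Subtracting fixed costs: EBIT = €28,089,955.60 − €9,067,800 = €19,022,155.60. Interest = €6,911,250.00, so EBIT − I = €12,110,905.60.
DCL = contribution ÷ (EBIT − I) = €28,089,955.60 ÷ €12,110,905.60 = 2.3194.

2.32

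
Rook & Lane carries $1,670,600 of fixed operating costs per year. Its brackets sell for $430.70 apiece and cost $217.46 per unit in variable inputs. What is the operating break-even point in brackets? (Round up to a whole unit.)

Contribution margin per unit = $430.70 − $217.46 = $213.24.
Break-even volume = fixed costs ÷ CM per unit = $1,670,600 ÷ $213.24 = 7,834.37, so 7,835 brackets.

7,835 brackets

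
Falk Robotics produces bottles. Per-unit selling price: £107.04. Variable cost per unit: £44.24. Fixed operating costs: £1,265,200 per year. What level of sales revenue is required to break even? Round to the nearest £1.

Contribution margin per unit = £107.04 − £44.24 = £62.80, a CM ratio of £62.80 ÷ £107.04 = 0.5867.
Break-even revenue = fixed costs × price ÷ CM = £1,265,200 × £107.04 ÷ £62.80 = £2,156,481.

£2,156,481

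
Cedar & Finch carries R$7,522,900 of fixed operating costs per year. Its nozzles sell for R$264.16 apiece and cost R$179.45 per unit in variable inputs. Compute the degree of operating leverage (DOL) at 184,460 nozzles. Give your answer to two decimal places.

At 184,460 units, contribution = 184,460 × R$84.71 = R$15,625,606.60.
Subtracting fixed costs: EBIT = R$15,625,606.60 − R$7,522,900 = R$8,102,706.60.
DOL = contribution ÷ EBIT = R$15,625,606.60 ÷ R$8,102,706.60 = 1.9284.

1.93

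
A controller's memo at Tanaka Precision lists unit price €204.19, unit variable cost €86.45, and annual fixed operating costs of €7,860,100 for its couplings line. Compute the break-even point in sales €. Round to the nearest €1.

CM per unit = €204.19 − €86.45 = €117.74; CM ratio = €117.74 / €204.19 = 0.5766.
Break-even sales = FC ÷ CM ratio = €7,860,100 × €204.19 / €117.74 = €13,631,339.

€13,631,339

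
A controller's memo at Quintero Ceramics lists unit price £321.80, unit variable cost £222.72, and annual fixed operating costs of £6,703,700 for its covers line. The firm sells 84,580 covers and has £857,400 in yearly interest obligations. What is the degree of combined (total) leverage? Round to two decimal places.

Total contribution margin = 84,580 × £99.08 = £8,380,186.40.
Operating income = contribution − fixed costs = £8,380,186.40 − £6,703,700 = £1,676,486.40. Interest = £857,400.00, so EBIT − I = £819,086.40.
DCL = contribution ÷ (EBIT − I) = £8,380,186.40 ÷ £819,086.40 = 10.2311.

10.23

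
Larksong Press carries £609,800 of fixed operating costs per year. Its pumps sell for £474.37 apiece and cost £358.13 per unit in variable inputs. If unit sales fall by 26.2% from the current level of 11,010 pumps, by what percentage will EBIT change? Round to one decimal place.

At 11,010 units, contribution = 11,010 × £116.24 = £1,279,802.40.
Operating income = contribution − fixed costs = £1,279,802.40 − £609,800 = £670,002.40.
DOL = contribution ÷ EBIT = £1,279,802.40 ÷ £670,002.40 = 1.9101.
%ΔEBIT = DOL × %ΔSales = 1.9101 × -26.2% = -50.0%.

-50.0%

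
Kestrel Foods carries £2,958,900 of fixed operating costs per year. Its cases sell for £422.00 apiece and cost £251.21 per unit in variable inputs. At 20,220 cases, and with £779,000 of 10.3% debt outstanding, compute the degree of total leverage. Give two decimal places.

8.34

Total contribution margin = 20,220 × £170.79 = £3,453,373.80.
EBIT = £3,453,373.80 − £2,958,900 = £494,473.80. Interest = £80,237.00, so EBIT − I = £414,236.80.
Degree of total leverage = total CM / (EBIT − interest) = £3,453,373.80 / £414,236.80 = 8.3367.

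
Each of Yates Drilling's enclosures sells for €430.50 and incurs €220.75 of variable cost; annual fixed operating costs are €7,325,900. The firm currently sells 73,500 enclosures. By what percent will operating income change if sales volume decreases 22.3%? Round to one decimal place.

At 73,500 units, contribution = 73,500 × €209.75 = €15,416,625.00.
Subtracting fixed costs: EBIT = €15,416,625.00 − €7,325,900 = €8,090,725.00.
So DOL = total CM / EBIT = €15,416,625.00 / €8,090,725.00 = 1.9055.
%ΔEBIT = DOL × %ΔSales = 1.9055 × -22.3% = -42.5%.

-42.5%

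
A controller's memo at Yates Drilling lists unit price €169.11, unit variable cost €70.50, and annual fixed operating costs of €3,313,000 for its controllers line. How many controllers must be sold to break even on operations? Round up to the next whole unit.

33,597 controllers

Each unit contributes €169.11 − €70.50 = €98.61.
Break-even Q = €3,313,000 / €98.61 = 33,597.00 → 33,597 controllers.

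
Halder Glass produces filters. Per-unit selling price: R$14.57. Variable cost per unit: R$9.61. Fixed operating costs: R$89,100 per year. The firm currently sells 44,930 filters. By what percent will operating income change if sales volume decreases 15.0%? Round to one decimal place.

At 44,930 units, contribution = 44,930 × R$4.96 = R$222,852.80.
Subtracting fixed costs: EBIT = R$222,852.80 − R$89,100 = R$133,752.80.
Degree of operating leverage = R$222,852.80 / R$133,752.80 = 1.6662.
So EBIT moves 1.6662 × (-15.0%) = -25.0%.

-25.0%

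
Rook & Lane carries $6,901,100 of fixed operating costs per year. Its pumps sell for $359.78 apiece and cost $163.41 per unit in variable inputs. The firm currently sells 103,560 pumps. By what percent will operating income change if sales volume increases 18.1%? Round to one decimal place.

+27.4%

At 103,560 units, contribution = 103,560 × $196.37 = $20,336,077.20.
Operating income = contribution − fixed costs = $20,336,077.20 − $6,901,100 = $13,434,977.20.
So DOL = total CM / EBIT = $20,336,077.20 / $13,434,977.20 = 1.5137.
So EBIT moves 1.5137 × (+18.1%) = +27.4%.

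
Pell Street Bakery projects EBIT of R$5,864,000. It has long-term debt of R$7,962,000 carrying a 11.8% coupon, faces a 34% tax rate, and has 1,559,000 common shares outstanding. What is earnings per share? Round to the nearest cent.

Interest = R$939,516.00, so EBT = R$5,864,000 − R$939,516.00 = R$4,924,484.00.
After tax at 34%: net income = R$4,924,484.00 × 0.66 = R$3,250,159.44.
EPS = R$3,250,159.44 ÷ 1,559,000 = R$2.08.

R$2.08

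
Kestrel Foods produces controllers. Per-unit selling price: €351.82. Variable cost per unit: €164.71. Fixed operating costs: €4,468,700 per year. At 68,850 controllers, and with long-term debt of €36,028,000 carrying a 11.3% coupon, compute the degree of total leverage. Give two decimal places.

At 68,850 units, contribution = 68,850 × €187.11 = €12,882,523.50.
Operating income = contribution − fixed costs = €12,882,523.50 − €4,468,700 = €8,413,823.50. Interest = €4,071,164.00.
DOL = €12,882,523.50 ÷ €8,413,823.50 = 1.5311; DFL = €8,413,823.50 ÷ €4,342,659.50 = 1.9375.
DCL = DOL × DFL = 1.5311 × 1.9375 = 2.9665.

2.97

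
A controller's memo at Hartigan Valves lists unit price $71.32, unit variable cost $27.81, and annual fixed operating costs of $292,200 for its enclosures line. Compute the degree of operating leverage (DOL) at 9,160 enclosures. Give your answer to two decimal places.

3.75

Contribution at this volume is 9,160 × $43.51 = $398,551.60.
EBIT = $398,551.60 − $292,200 = $106,351.60.
DOL = contribution ÷ EBIT = $398,551.60 ÷ $106,351.60 = 3.7475.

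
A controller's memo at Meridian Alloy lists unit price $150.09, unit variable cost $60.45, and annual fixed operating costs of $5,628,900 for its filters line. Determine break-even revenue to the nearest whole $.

CM per unit = $150.09 − $60.45 = $89.64; CM ratio = $89.64 / $150.09 = 0.5972.
Break-even revenue = fixed costs × price ÷ CM = $5,628,900 × $150.09 ÷ $89.64 = $9,424,828.

$9,424,828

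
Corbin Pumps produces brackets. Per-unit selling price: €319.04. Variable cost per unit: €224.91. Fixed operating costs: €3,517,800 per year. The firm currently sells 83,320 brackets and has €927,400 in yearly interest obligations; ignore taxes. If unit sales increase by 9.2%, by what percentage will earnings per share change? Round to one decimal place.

At 83,320 units, contribution = 83,320 × €94.13 = €7,842,911.60.
Operating income = contribution − fixed costs = €7,842,911.60 − €3,517,800 = €4,325,111.60.
After interest of €927,400.00, pre-tax earnings = €3,397,711.60.
DCL = total CM / (EBIT − I) = €7,842,911.60 / €3,397,711.60 = 2.3083.
EPS therefore changes by 2.3083 × (+9.2%) = +21.2%.

+21.2%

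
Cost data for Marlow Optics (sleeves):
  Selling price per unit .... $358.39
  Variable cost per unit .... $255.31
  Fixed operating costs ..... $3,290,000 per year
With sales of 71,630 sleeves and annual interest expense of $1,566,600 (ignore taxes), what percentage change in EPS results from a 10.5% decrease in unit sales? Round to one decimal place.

Total contribution margin = 71,630 × $103.08 = $7,383,620.40.
EBIT = $7,383,620.40 − $3,290,000 = $4,093,620.40.
After interest of $1,566,600.00, pre-tax earnings = $2,527,020.40.
DCL = total CM / (EBIT − I) = $7,383,620.40 / $2,527,020.40 = 2.9219.
EPS therefore changes by 2.9219 × (-10.5%) = -30.7%.

-30.7%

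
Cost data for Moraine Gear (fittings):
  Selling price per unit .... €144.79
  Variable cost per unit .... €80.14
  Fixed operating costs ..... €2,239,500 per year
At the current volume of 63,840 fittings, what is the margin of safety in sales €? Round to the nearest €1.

€4,227,814

Unit CM = price − variable cost = €144.79 − €80.14 = €64.65. Break-even units = €2,239,500 ÷ €64.65 = 34,640.37; break-even revenue = 34,640.37 × €144.79 = €5,015,579.35.
Current sales = 63,840 × €144.79 = €9,243,393.60.
Margin of safety = €9,243,393.60 − €5,015,579.35 = €4,227,814.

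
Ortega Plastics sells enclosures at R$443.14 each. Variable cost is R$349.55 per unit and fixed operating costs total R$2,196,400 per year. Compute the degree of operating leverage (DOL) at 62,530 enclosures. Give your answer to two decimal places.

Contribution at this volume is 62,530 × R$93.59 = R$5,852,182.70.
Subtracting fixed costs: EBIT = R$5,852,182.70 − R$2,196,400 = R$3,655,782.70.
So DOL = total CM / EBIT = R$5,852,182.70 / R$3,655,782.70 = 1.6008.

1.60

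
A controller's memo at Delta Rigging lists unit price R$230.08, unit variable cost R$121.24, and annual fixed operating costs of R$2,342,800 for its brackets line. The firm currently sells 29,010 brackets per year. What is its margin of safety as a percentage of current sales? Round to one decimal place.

25.8%

Unit CM = price − variable cost = R$230.08 − R$121.24 = R$108.84. Break-even units = R$2,342,800 ÷ R$108.84 = 21,525.17; break-even revenue = 21,525.17 × R$230.08 = R$4,952,512.16.
Actual sales revenue = 29,010 × R$230.08 = R$6,674,620.80.
Margin of safety = (R$6,674,620.80 − R$4,952,512.16) ÷ R$6,674,620.80 = 25.8%.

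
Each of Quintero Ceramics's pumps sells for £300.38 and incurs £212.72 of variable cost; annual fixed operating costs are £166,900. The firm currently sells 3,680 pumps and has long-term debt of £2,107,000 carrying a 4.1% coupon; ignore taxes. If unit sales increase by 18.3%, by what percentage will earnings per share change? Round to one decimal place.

Contribution at this volume is 3,680 × £87.66 = £322,588.80.
Operating income = contribution − fixed costs = £322,588.80 − £166,900 = £155,688.80.
Interest = £86,387.00, so EBIT − I = £69,301.80.
Degree of combined leverage = contribution ÷ (EBIT − I) = £322,588.80 ÷ £69,301.80 = 4.6548.
EPS therefore changes by 4.6548 × (+18.3%) = +85.2%.

+85.2%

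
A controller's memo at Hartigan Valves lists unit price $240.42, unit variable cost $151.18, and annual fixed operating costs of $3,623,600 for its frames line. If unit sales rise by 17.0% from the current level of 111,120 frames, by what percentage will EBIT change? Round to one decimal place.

+26.8%

Contribution at this volume is 111,120 × $89.24 = $9,916,348.80.
Operating income = contribution − fixed costs = $9,916,348.80 − $3,623,600 = $6,292,748.80.
DOL = contribution ÷ EBIT = $9,916,348.80 ÷ $6,292,748.80 = 1.5758.
So EBIT moves 1.5758 × (+17.0%) = +26.8%.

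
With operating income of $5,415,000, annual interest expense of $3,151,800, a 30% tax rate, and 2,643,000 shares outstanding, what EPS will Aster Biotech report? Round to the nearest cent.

$0.60

Pre-tax income = $5,415,000 − $3,151,800.00 = $2,263,200.00.
Net income = $2,263,200.00 × (1 − 0.30) = $1,584,240.00.
Per share: $1,584,240.00 / 2,643,000 shares = $0.60.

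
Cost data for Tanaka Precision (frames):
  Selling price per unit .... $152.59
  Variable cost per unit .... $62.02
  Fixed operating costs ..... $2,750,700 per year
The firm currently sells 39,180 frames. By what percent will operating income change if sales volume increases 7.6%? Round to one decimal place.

+33.8%

Total contribution margin = 39,180 × $90.57 = $3,548,532.60.
Operating income = contribution − fixed costs = $3,548,532.60 − $2,750,700 = $797,832.60.
Degree of operating leverage = $3,548,532.60 / $797,832.60 = 4.4477.
So EBIT moves 4.4477 × (+7.6%) = +33.8%.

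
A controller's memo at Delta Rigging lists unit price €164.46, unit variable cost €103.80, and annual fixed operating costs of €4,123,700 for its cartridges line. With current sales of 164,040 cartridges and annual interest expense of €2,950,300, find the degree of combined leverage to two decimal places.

3.46

Contribution at this volume is 164,040 × €60.66 = €9,950,666.40.
Operating income = contribution − fixed costs = €9,950,666.40 − €4,123,700 = €5,826,966.40. Interest = €2,950,300.00, so EBIT − I = €2,876,666.40.
Degree of total leverage = total CM / (EBIT − interest) = €9,950,666.40 / €2,876,666.40 = 3.4591.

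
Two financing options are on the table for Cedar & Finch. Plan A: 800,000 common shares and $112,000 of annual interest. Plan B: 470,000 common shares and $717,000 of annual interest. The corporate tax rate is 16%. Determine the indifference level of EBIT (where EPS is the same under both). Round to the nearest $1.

At indifference, (EBIT − 112,000)(1 − t)/800,000 = (EBIT − 717,000)(1 − t)/470,000.
Cancelling (1 − t) and cross-multiplying: 470,000·(EBIT − 112,000) = 800,000·(EBIT − 717,000).
EBIT × (800,000 − 470,000) = 717,000 × 800,000 − 112,000 × 470,000 = 520,960,000,000, so EBIT = 520,960,000,000 ÷ 330,000 = 1,578,666.67.

$1,578,667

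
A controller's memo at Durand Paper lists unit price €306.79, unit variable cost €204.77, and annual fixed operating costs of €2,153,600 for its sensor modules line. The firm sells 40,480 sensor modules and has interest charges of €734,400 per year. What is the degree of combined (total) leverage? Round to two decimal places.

Total contribution margin = 40,480 × €102.02 = €4,129,769.60.
EBIT = €4,129,769.60 − €2,153,600 = €1,976,169.60. Interest = €734,400.00, so EBIT − I = €1,241,769.60.
Degree of total leverage = total CM / (EBIT − interest) = €4,129,769.60 / €1,241,769.60 = 3.3257.

3.33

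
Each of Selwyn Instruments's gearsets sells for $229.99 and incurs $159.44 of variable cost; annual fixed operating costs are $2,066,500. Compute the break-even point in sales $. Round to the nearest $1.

$6,736,702

Contribution margin per unit = $229.99 − $159.44 = $70.55, a CM ratio of $70.55 ÷ $229.99 = 0.3068.
Break-even sales = FC ÷ CM ratio = $2,066,500 × $229.99 / $70.55 = $6,736,702.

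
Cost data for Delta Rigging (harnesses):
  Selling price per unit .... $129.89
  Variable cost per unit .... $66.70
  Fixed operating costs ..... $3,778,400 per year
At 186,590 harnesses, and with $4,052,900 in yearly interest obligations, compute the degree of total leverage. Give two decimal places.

At 186,590 units, contribution = 186,590 × $63.19 = $11,790,622.10.
EBIT = $11,790,622.10 − $3,778,400 = $8,012,222.10. Interest = $4,052,900.00.
DOL = $11,790,622.10 ÷ $8,012,222.10 = 1.4716; DFL = $8,012,222.10 ÷ $3,959,322.10 = 2.0236.
DCL = DOL × DFL = 1.4716 × 2.0236 = 2.9779.

2.98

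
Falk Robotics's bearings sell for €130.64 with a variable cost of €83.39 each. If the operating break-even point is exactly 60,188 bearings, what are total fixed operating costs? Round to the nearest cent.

Contribution margin per unit = €130.64 − €83.39 = €47.25.
Since BE = FC / CM, FC = 60,188 × €47.25 = €2,843,883.00.

€2,843,883.00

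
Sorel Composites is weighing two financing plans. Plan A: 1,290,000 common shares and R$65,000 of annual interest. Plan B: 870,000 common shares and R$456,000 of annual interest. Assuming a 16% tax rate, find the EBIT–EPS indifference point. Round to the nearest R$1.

At indifference, (EBIT − 65,000)(1 − t)/1,290,000 = (EBIT − 456,000)(1 − t)/870,000.
Cancelling (1 − t) and cross-multiplying: 870,000·(EBIT − 65,000) = 1,290,000·(EBIT − 456,000).
EBIT × (1,290,000 − 870,000) = 456,000 × 1,290,000 − 65,000 × 870,000 = 531,690,000,000, so EBIT = 531,690,000,000 ÷ 420,000 = 1,265,928.57.

R$1,265,929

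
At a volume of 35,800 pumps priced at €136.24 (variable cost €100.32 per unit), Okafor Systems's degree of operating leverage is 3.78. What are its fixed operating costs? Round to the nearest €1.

€945,741

At 35,800 units, contribution = 35,800 × €35.92 = €1,285,936.00.
Since DOL = CM ÷ EBIT, EBIT = €1,285,936.00 ÷ 3.78 = €340,194.71.
Fixed costs = CM − EBIT = €1,285,936.00 − €340,194.71 = €945,741.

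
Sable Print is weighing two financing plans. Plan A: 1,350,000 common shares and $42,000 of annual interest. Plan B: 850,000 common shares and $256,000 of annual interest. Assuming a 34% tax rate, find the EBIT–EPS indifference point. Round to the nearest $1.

$619,800

At indifference, (EBIT − 42,000)(1 − t)/1,350,000 = (EBIT − 256,000)(1 − t)/850,000.
The (1 − t) factor cancels: (EBIT − 42,000) × 850,000 = (EBIT − 256,000) × 1,350,000.
EBIT × (1,350,000 − 850,000) = 256,000 × 1,350,000 − 42,000 × 850,000 = 309,900,000,000, so EBIT = 309,900,000,000 ÷ 500,000 = 619,800.00.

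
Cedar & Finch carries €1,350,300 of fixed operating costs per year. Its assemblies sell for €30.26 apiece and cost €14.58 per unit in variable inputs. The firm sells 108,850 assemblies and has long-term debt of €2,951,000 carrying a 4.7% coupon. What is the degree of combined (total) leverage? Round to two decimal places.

Contribution at this volume is 108,850 × €15.68 = €1,706,768.00.
EBIT = €1,706,768.00 − €1,350,300 = €356,468.00. Interest = €138,697.00.
DOL = €1,706,768.00 ÷ €356,468.00 = 4.7880; DFL = €356,468.00 ÷ €217,771.00 = 1.6369.
DCL = DOL × DFL = 4.7880 × 1.6369 = 7.8375.

7.84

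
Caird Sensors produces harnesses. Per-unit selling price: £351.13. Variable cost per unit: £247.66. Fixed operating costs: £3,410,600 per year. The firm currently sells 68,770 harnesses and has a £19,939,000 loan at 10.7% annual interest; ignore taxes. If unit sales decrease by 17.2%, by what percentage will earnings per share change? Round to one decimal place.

-77.9%

At 68,770 units, contribution = 68,770 × £103.47 = £7,115,631.90.
Subtracting fixed costs: EBIT = £7,115,631.90 − £3,410,600 = £3,705,031.90.
Interest = £2,133,473.00, so EBIT − I = £1,571,558.90.
Degree of combined leverage = contribution ÷ (EBIT − I) = £7,115,631.90 ÷ £1,571,558.90 = 4.5278.
EPS therefore changes by 4.5278 × (-17.2%) = -77.9%.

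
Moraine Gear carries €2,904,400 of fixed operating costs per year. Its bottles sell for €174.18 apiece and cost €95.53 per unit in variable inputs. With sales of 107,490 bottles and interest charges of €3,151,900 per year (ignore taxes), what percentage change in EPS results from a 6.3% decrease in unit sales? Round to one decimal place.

-22.2%

Contribution at this volume is 107,490 × €78.65 = €8,454,088.50.
EBIT = €8,454,088.50 − €2,904,400 = €5,549,688.50.
After interest of €3,151,900.00, pre-tax earnings = €2,397,788.50.
Degree of combined leverage = contribution ÷ (EBIT − I) = €8,454,088.50 ÷ €2,397,788.50 = 3.5258.
%ΔEPS = DCL × %ΔSales = 3.5258 × -6.3% = -22.2%.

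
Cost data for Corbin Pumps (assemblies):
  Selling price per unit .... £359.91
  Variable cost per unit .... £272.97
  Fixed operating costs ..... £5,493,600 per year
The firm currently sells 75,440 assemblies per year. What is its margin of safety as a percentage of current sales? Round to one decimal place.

16.2%

Contribution margin per unit = £359.91 − £272.97 = £86.94. Break-even units = £5,493,600 ÷ £86.94 = 63,188.41; break-even revenue = 63,188.41 × £359.91 = £22,742,139.13.
Current sales = 75,440 × £359.91 = £27,151,610.40.
Margin of safety = (£27,151,610.40 − £22,742,139.13) ÷ £27,151,610.40 = 16.2%.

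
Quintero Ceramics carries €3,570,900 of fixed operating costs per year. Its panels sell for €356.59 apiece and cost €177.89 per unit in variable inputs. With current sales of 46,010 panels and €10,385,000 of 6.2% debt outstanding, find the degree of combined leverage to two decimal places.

Total contribution margin = 46,010 × €178.70 = €8,221,987.00.
EBIT = €8,221,987.00 − €3,570,900 = €4,651,087.00. Interest = €643,870.00, so EBIT − I = €4,007,217.00.
Degree of total leverage = total CM / (EBIT − interest) = €8,221,987.00 / €4,007,217.00 = 2.0518.

2.05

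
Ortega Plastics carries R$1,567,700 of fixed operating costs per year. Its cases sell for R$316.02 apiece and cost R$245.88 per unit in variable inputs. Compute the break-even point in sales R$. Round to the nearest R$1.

Contribution margin per unit = R$316.02 − R$245.88 = R$70.14, a CM ratio of R$70.14 ÷ R$316.02 = 0.2219.
Break-even sales = FC ÷ CM ratio = R$1,567,700 × R$316.02 / R$70.14 = R$7,063,367.

R$7,063,367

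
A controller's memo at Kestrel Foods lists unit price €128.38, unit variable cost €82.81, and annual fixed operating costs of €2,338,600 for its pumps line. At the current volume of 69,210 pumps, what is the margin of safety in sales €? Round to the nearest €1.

Contribution margin per unit = €128.38 − €82.81 = €45.57. Break-even units = €2,338,600 ÷ €45.57 = 51,318.85; break-even revenue = 51,318.85 × €128.38 = €6,588,313.98.
Actual sales revenue = 69,210 × €128.38 = €8,885,179.80.
Margin of safety = €8,885,179.80 − €6,588,313.98 = €2,296,866.

€2,296,866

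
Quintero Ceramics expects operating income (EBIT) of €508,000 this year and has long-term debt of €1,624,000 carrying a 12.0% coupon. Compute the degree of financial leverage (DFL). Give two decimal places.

Annual interest charges come to €194,880.00.
DFL = EBIT ÷ (EBIT − I) = €508,000 ÷ (€508,000 − €194,880.00) = €508,000 ÷ €313,120.00 = 1.6224.

1.62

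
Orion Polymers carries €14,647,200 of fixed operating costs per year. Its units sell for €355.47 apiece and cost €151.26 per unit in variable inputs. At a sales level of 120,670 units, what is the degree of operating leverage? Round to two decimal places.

Contribution at this volume is 120,670 × €204.21 = €24,642,020.70.
Subtracting fixed costs: EBIT = €24,642,020.70 − €14,647,200 = €9,994,820.70.
Degree of operating leverage = €24,642,020.70 / €9,994,820.70 = 2.4655.

2.47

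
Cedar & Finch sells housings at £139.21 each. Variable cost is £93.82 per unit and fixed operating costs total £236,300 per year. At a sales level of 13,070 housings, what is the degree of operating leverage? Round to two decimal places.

At 13,070 units, contribution = 13,070 × £45.39 = £593,247.30.
Operating income = contribution − fixed costs = £593,247.30 − £236,300 = £356,947.30.
DOL = contribution ÷ EBIT = £593,247.30 ÷ £356,947.30 = 1.6620.

1.66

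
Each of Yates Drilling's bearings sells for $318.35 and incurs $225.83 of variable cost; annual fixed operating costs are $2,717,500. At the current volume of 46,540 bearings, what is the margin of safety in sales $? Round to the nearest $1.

Each unit contributes $318.35 − $225.83 = $92.52. Break-even units = $2,717,500 ÷ $92.52 = 29,372.03; break-even revenue = 29,372.03 × $318.35 = $9,350,585.01.
Current sales = 46,540 × $318.35 = $14,816,009.00.
Margin of safety = $14,816,009.00 − $9,350,585.01 = $5,465,424.

$5,465,424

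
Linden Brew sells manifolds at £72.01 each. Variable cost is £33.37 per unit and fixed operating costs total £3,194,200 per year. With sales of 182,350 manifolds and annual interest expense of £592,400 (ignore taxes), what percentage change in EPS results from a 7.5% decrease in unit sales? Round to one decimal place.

-16.2%

Total contribution margin = 182,350 × £38.64 = £7,046,004.00.
Operating income = contribution − fixed costs = £7,046,004.00 − £3,194,200 = £3,851,804.00.
After interest of £592,400.00, pre-tax earnings = £3,259,404.00.
DCL = total CM / (EBIT − I) = £7,046,004.00 / £3,259,404.00 = 2.1617.
EPS therefore changes by 2.1617 × (-7.5%) = -16.2%.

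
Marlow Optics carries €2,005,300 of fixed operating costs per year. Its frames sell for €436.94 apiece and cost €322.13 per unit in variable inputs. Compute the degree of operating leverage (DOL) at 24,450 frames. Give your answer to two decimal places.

Total contribution margin = 24,450 × €114.81 = €2,807,104.50.
Subtracting fixed costs: EBIT = €2,807,104.50 − €2,005,300 = €801,804.50.
Degree of operating leverage = €2,807,104.50 / €801,804.50 = 3.5010.

3.50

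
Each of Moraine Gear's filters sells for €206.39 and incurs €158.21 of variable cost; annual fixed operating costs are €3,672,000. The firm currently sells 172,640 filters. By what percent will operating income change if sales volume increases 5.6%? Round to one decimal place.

+10.0%

Contribution at this volume is 172,640 × €48.18 = €8,317,795.20.
EBIT = €8,317,795.20 − €3,672,000 = €4,645,795.20.
DOL = contribution ÷ EBIT = €8,317,795.20 ÷ €4,645,795.20 = 1.7904.
Operating income changes by 1.7904 × +5.6% = +10.0%.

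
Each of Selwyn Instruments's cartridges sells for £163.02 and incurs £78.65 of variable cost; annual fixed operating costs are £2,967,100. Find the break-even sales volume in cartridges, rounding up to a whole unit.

35,168 cartridges

Each unit contributes £163.02 − £78.65 = £84.37.
Units to break even: £2,967,100 ÷ £84.37 = 35,167.71, rounded up to 35,168.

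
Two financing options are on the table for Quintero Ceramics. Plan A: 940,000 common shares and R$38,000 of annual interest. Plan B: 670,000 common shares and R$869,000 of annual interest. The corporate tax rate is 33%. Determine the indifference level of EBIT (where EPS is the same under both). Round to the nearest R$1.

At indifference, (EBIT − 38,000)(1 − t)/940,000 = (EBIT − 869,000)(1 − t)/670,000.
Cancelling (1 − t) and cross-multiplying: 670,000·(EBIT − 38,000) = 940,000·(EBIT − 869,000).
EBIT × (940,000 − 670,000) = 869,000 × 940,000 − 38,000 × 670,000 = 791,400,000,000, so EBIT = 791,400,000,000 ÷ 270,000 = 2,931,111.11.

R$2,931,111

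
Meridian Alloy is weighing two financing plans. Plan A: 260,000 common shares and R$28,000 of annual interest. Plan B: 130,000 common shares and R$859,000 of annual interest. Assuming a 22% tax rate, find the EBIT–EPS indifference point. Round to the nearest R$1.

R$1,690,000

At indifference, (EBIT − 28,000)(1 − t)/260,000 = (EBIT − 859,000)(1 − t)/130,000.
Cancelling (1 − t) and cross-multiplying: 130,000·(EBIT − 28,000) = 260,000·(EBIT − 859,000).
Solving, EBIT = (859,000·260,000 − 28,000·130,000) / (260,000 − 130,000) = 219,700,000,000 / 130,000 = 1,690,000.00.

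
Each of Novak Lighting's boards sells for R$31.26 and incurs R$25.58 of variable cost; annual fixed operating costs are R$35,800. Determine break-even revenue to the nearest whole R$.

R$197,026

Contribution margin per unit = R$31.26 − R$25.58 = R$5.68, a CM ratio of R$5.68 ÷ R$31.26 = 0.1817.
Break-even sales = FC ÷ CM ratio = R$35,800 × R$31.26 / R$5.68 = R$197,026.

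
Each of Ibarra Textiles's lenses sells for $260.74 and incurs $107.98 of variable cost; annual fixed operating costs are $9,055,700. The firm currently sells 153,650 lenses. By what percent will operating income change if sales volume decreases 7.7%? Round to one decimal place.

Total contribution margin = 153,650 × $152.76 = $23,471,574.00.
EBIT = $23,471,574.00 − $9,055,700 = $14,415,874.00.
DOL = contribution ÷ EBIT = $23,471,574.00 ÷ $14,415,874.00 = 1.6282.
So EBIT moves 1.6282 × (-7.7%) = -12.5%.

-12.5%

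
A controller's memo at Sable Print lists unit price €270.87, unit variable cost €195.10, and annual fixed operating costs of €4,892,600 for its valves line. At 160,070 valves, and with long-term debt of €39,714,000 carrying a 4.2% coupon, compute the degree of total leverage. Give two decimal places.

2.18

At 160,070 units, contribution = 160,070 × €75.77 = €12,128,503.90.
EBIT = €12,128,503.90 − €4,892,600 = €7,235,903.90. Interest = €1,667,988.00.
DOL = €12,128,503.90 ÷ €7,235,903.90 = 1.6762; DFL = €7,235,903.90 ÷ €5,567,915.90 = 1.2996.
Combined leverage = 1.6762 × 1.2996 = 2.1784.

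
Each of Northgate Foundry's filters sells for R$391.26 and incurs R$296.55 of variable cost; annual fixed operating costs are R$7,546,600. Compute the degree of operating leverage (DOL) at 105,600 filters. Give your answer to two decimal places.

4.07

At 105,600 units, contribution = 105,600 × R$94.71 = R$10,001,376.00.
Operating income = contribution − fixed costs = R$10,001,376.00 − R$7,546,600 = R$2,454,776.00.
Degree of operating leverage = R$10,001,376.00 / R$2,454,776.00 = 4.0743.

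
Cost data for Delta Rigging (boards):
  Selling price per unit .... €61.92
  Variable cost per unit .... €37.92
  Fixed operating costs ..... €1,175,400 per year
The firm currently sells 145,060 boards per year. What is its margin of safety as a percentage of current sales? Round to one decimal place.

66.2%

Each unit contributes €61.92 − €37.92 = €24.00. Break-even units = €1,175,400 ÷ €24.00 = 48,975.00; break-even revenue = 48,975.00 × €61.92 = €3,032,532.00.
Actual sales revenue = 145,060 × €61.92 = €8,982,115.20.
Margin of safety = (€8,982,115.20 − €3,032,532.00) ÷ €8,982,115.20 = 66.2%.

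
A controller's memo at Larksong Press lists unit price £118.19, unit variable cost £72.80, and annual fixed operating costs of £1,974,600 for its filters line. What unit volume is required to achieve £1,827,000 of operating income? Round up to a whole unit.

83,755 filters

Unit CM = price − variable cost = £118.19 − £72.80 = £45.39.
Units = (FC + target) / CM = (£1,974,600 + £1,827,000) / £45.39 = 83,754.13, so 83,755 filters.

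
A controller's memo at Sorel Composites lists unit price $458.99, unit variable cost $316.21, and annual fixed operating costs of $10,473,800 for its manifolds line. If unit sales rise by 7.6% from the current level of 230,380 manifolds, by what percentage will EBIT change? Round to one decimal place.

Total contribution margin = 230,380 × $142.78 = $32,893,656.40.
Operating income = contribution − fixed costs = $32,893,656.40 − $10,473,800 = $22,419,856.40.
Degree of operating leverage = $32,893,656.40 / $22,419,856.40 = 1.4672.
%ΔEBIT = DOL × %ΔSales = 1.4672 × +7.6% = +11.2%.

+11.2%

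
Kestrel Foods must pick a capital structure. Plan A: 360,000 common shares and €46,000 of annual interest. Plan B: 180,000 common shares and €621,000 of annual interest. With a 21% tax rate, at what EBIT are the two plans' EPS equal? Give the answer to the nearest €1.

Set EPS_A = EPS_B: (EBIT − €46,000)(1 − 0.21) ÷ 360,000 = (EBIT − €621,000)(1 − 0.21) ÷ 180,000.
Cancelling (1 − t) and cross-multiplying: 180,000·(EBIT − 46,000) = 360,000·(EBIT − 621,000).
EBIT × (360,000 − 180,000) = 621,000 × 360,000 − 46,000 × 180,000 = 215,280,000,000, so EBIT = 215,280,000,000 ÷ 180,000 = 1,196,000.00.

€1,196,000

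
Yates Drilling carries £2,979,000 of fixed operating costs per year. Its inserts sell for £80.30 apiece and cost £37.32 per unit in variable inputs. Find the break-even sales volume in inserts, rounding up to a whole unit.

69,312 inserts

Each unit contributes £80.30 − £37.32 = £42.98.
Break-even volume = fixed costs ÷ CM per unit = £2,979,000 ÷ £42.98 = 69,311.31, so 69,312 inserts.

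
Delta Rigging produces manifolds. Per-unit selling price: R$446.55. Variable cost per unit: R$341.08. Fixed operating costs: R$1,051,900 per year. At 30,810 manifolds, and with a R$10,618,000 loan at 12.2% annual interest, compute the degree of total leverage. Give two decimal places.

Total contribution margin = 30,810 × R$105.47 = R$3,249,530.70.
Subtracting fixed costs: EBIT = R$3,249,530.70 − R$1,051,900 = R$2,197,630.70. Interest = R$1,295,396.00, so EBIT − I = R$902,234.70.
Degree of total leverage = total CM / (EBIT − interest) = R$3,249,530.70 / R$902,234.70 = 3.6016.

3.60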